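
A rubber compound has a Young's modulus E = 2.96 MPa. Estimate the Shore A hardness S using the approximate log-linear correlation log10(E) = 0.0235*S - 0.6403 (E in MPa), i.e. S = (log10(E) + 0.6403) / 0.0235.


log10(E) = 0.0235*S - 0.6403  =>  S = (log10(E) + 0.6403) / 0.0235
log10(2.96) = 0.471292
S = (0.471292 + 0.6403) / 0.0235 = 1.111592 / 0.0235
S = 47.3

Shore A = 47.3


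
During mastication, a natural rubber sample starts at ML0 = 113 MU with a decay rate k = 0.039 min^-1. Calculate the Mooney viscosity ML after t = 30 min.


ML = ML0 * exp(-k * t)
ML = 113 * exp(-0.039 * 30)
ML = 113 * 0.3104
ML = 35.07 MU

35.07 MU


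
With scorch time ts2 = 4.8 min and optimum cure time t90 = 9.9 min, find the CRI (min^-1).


CRI = 100 / (t90 - ts2)
= 100 / (9.9 - 4.8)
= 100 / 5.1
= 19.61 min^-1

19.61 min^-1


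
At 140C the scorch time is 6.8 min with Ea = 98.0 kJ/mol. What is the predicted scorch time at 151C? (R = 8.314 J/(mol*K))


Convert temperatures: T1 = 140 + 273.15 = 413.15 K, T2 = 151 + 273.15 = 424.15 K
ts2_new = 6.8 * exp(98000 / 8.314 * (1/424.15 - 1/413.15))
1/T2 - 1/T1 = -6.2772e-05
ts2_new = 3.24 min

3.24 min


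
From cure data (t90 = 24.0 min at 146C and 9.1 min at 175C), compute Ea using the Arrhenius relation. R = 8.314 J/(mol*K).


T1 = 419.15 K, T2 = 448.15 K
1/T1 - 1/T2 = 1.5439e-04
ln(t1/t2) = ln(24.0/9.1) = 0.9698
Ea = 8.314 * 0.9698 / 1.5439e-04 = 52224.9287 J/mol
Ea = 52.22 kJ/mol

52.22 kJ/mol


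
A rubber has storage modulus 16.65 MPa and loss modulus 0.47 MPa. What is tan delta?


tan delta = E'' / E'
= 0.47 / 16.65
= 0.0282

tan delta = 0.0282


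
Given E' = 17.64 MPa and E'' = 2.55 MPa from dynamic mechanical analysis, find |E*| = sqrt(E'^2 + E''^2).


|E*| = sqrt(E'^2 + E''^2)
= sqrt(17.64^2 + 2.55^2)
= sqrt(311.1696 + 6.5025)
= 17.823 MPa

17.823 MPa


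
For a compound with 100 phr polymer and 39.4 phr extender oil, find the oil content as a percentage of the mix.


Oil % = oil / (100 + oil) * 100
= 39.4 / (100 + 39.4) * 100
= 39.4 / 139.4 * 100
= 28.26%

28.26%


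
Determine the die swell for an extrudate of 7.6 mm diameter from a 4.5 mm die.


Die swell ratio = D_extrudate / D_die
= 7.6 / 4.5
= 1.689

Die swell = 1.689


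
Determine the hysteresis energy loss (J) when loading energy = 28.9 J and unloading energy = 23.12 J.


Hysteresis loss = loading - unloading
= 28.9 - 23.12
= 5.78 J

5.78 J


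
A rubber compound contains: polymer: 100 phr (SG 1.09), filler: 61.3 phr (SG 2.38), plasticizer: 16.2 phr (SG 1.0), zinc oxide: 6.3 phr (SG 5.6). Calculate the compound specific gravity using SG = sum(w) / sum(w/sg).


Sum of weights = 183.8
Volume contributions:
  polymer: 100/1.09 = 91.7431
  filler: 61.3/2.38 = 25.7563
  plasticizer: 16.2/1.0 = 16.2000
  zinc oxide: 6.3/5.6 = 1.1250
Sum of volumes = 134.8244
SG = 183.8 / 134.8244 = 1.363

SG = 1.363


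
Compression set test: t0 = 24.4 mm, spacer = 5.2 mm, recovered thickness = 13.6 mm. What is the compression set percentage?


CS = (t0 - recovered) / (t0 - ts) * 100
= (24.4 - 13.6) / (24.4 - 5.2) * 100
= 10.8 / 19.2 * 100
= 56.3%

56.3%


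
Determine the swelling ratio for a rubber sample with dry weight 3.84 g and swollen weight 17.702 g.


Q = W_swollen / W_dry
Q = 17.702 / 3.84
Q = 4.61

Q = 4.61


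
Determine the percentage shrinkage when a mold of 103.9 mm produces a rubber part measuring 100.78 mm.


Shrinkage = (mold - part) / mold * 100
= (103.9 - 100.78) / 103.9 * 100
= 3.12 / 103.9 * 100
= 3.0%

3.0%


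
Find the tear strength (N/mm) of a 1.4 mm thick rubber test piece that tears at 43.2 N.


Tear strength = force / thickness
= 43.2 / 1.4
= 30.86 N/mm

30.86 N/mm


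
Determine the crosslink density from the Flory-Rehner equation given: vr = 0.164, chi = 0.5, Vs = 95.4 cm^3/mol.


ln(1 - vr) = ln(1 - 0.164) = -0.1791
Numerator = -((-0.1791) + 0.164 + 0.5 * 0.164^2) = 0.0017
Denominator = 95.4 * (0.164^(1/3) - 0.164/2) = 44.3963
nu = 0.0017 / 44.3963 = 3.7811e-05 mol/cm^3

3.7811e-05 mol/cm^3


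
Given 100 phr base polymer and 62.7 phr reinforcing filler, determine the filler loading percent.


Filler % = filler / (rubber + filler) * 100
= 62.7 / (100 + 62.7) * 100
= 62.7 / 162.7 * 100
= 38.54%

38.54%


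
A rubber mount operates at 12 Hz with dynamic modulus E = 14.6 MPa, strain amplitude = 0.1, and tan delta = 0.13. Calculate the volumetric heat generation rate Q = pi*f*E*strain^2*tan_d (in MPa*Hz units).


Q = pi * f * E * strain^2 * tan_d
= pi * 12 * 14.6 * 0.1^2 * 0.13
= pi * 12 * 14.6 * 0.0100 * 0.13
= 0.7155

Q = 0.7155


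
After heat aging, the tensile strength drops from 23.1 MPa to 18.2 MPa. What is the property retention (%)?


Retention = aged / original * 100
= 18.2 / 23.1 * 100
= 78.8%

78.8%


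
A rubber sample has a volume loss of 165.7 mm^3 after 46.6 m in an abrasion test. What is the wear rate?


Rate = volume_loss / distance
= 165.7 / 46.6
= 3.556 mm^3/m

3.556 mm^3/m


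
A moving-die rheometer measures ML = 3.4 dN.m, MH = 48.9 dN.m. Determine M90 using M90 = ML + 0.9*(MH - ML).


M90 = ML + 0.9 * (MH - ML)
M90 = 3.4 + 0.9 * (48.9 - 3.4)
M90 = 3.4 + 0.9 * 45.5
M90 = 44.35 dN.m

44.35 dN.m


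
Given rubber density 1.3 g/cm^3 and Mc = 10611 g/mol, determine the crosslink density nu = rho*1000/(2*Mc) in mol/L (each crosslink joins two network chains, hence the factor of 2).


nu = rho * 1000 / (2 * Mc)
nu = 1.3 * 1000 / (2 * 10611)
nu = 1300.0 / 21222
nu = 0.0613 mol/L

0.0613 mol/L


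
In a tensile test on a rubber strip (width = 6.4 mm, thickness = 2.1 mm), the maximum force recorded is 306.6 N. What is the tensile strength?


Area = width * thickness = 6.4 * 2.1 = 13.44 mm^2
TS = force / area = 306.6 / 13.44 = 22.81 MPa

22.81 MPa


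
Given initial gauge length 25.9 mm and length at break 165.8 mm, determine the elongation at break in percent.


Elongation = (Lf - L0) / L0 * 100
= (165.8 - 25.9) / 25.9 * 100
= 139.9 / 25.9 * 100
= 540.2%

540.2%


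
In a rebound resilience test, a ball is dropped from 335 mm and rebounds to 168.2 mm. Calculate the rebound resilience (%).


Resilience = h_rebound / h_drop * 100
= 168.2 / 335 * 100
= 50.2%

50.2%


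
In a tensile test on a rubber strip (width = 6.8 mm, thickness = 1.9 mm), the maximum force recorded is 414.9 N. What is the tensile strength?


Area = width * thickness = 6.8 * 1.9 = 12.92 mm^2
TS = force / area = 414.9 / 12.92 = 32.11 MPa

32.11 MPa


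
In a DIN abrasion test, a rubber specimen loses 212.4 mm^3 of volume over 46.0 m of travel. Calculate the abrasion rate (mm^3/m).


Rate = volume_loss / distance
= 212.4 / 46.0
= 4.617 mm^3/m

4.617 mm^3/m


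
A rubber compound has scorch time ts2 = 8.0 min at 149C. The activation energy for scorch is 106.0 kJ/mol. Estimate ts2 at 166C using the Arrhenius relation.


Convert temperatures: T1 = 149 + 273.15 = 422.15 K, T2 = 166 + 273.15 = 439.15 K
ts2_new = 8.0 * exp(106000 / 8.314 * (1/439.15 - 1/422.15))
1/T2 - 1/T1 = -9.1700e-05
ts2_new = 2.49 min

2.49 min


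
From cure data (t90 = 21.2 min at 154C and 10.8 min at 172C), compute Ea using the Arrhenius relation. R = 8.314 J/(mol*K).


T1 = 427.15 K, T2 = 445.15 K
1/T1 - 1/T2 = 9.4664e-05
ln(t1/t2) = ln(21.2/10.8) = 0.6745
Ea = 8.314 * 0.6745 / 9.4664e-05 = 59234.8527 J/mol
Ea = 59.23 kJ/mol

59.23 kJ/mol


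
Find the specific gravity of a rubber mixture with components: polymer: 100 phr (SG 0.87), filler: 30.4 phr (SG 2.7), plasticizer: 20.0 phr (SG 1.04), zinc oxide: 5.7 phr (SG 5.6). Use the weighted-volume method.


Sum of weights = 156.1
Volume contributions:
  polymer: 100/0.87 = 114.9425
  filler: 30.4/2.7 = 11.2593
  plasticizer: 20.0/1.04 = 19.2308
  zinc oxide: 5.7/5.6 = 1.0179
Sum of volumes = 146.4504
SG = 156.1 / 146.4504 = 1.066

SG = 1.066


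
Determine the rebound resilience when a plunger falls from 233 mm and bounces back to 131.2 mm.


Resilience = h_rebound / h_drop * 100
= 131.2 / 233 * 100
= 56.3%

56.3%


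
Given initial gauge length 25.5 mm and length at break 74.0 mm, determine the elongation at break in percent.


Elongation = (Lf - L0) / L0 * 100
= (74.0 - 25.5) / 25.5 * 100
= 48.5 / 25.5 * 100
= 190.2%

190.2%


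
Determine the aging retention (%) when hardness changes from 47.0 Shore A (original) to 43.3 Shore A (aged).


Retention = aged / original * 100
= 43.3 / 47.0 * 100
= 92.1%

92.1%


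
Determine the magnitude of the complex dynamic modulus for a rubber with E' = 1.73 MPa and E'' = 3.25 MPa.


|E*| = sqrt(E'^2 + E''^2)
= sqrt(1.73^2 + 3.25^2)
= sqrt(2.9929 + 10.5625)
= 3.682 MPa

3.682 MPa


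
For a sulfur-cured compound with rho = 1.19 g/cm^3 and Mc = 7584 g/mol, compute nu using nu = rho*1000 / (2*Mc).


nu = rho * 1000 / (2 * Mc)
nu = 1.19 * 1000 / (2 * 7584)
nu = 1190.0 / 15168
nu = 0.0785 mol/L

0.0785 mol/L


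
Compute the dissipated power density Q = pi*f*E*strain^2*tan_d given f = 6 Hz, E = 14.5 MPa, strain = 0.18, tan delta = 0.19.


Q = pi * f * E * strain^2 * tan_d
= pi * 6 * 14.5 * 0.18^2 * 0.19
= pi * 6 * 14.5 * 0.0324 * 0.19
= 1.6825

Q = 1.6825


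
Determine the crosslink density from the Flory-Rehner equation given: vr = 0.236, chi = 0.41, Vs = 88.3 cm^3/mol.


ln(1 - vr) = ln(1 - 0.236) = -0.2692
Numerator = -((-0.2692) + 0.236 + 0.41 * 0.236^2) = 0.0104
Denominator = 88.3 * (0.236^(1/3) - 0.236/2) = 44.1478
nu = 0.0104 / 44.1478 = 2.3449e-04 mol/cm^3

2.3449e-04 mol/cm^3


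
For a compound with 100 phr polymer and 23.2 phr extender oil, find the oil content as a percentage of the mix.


Oil % = oil / (100 + oil) * 100
= 23.2 / (100 + 23.2) * 100
= 23.2 / 123.2 * 100
= 18.83%

18.83%


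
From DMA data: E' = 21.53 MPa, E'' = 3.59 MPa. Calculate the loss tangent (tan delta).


tan delta = E'' / E'
= 3.59 / 21.53
= 0.1667

tan delta = 0.1667


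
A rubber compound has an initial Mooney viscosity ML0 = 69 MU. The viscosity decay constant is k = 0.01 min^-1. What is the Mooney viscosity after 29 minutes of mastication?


ML = ML0 * exp(-k * t)
ML = 69 * exp(-0.01 * 29)
ML = 69 * 0.7483
ML = 51.63 MU

51.63 MU


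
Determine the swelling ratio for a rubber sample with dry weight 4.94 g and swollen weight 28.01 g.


Q = W_swollen / W_dry
Q = 28.01 / 4.94
Q = 5.67

Q = 5.67


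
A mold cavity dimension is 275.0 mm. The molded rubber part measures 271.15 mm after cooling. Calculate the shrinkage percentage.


Shrinkage = (mold - part) / mold * 100
= (275.0 - 271.15) / 275.0 * 100
= 3.85 / 275.0 * 100
= 1.4%

1.4%


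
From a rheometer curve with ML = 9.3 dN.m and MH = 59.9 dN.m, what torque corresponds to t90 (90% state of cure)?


M90 = ML + 0.9 * (MH - ML)
M90 = 9.3 + 0.9 * (59.9 - 9.3)
M90 = 9.3 + 0.9 * 50.6
M90 = 54.84 dN.m

54.84 dN.m


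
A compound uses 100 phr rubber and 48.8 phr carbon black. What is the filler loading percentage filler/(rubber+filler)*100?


Filler % = filler / (rubber + filler) * 100
= 48.8 / (100 + 48.8) * 100
= 48.8 / 148.8 * 100
= 32.8%

32.8%


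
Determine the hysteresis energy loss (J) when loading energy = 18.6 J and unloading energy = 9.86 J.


Hysteresis loss = loading - unloading
= 18.6 - 9.86
= 8.74 J

8.74 J


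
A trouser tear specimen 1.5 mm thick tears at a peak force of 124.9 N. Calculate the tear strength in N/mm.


Tear strength = force / thickness
= 124.9 / 1.5
= 83.27 N/mm

83.27 N/mm


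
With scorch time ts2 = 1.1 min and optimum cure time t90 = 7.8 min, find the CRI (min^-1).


CRI = 100 / (t90 - ts2)
= 100 / (7.8 - 1.1)
= 100 / 6.7
= 14.93 min^-1

14.93 min^-1


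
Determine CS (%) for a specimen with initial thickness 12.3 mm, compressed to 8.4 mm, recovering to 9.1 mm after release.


CS = (t0 - recovered) / (t0 - ts) * 100
= (12.3 - 9.1) / (12.3 - 8.4) * 100
= 3.2 / 3.9 * 100
= 82.1%

82.1%


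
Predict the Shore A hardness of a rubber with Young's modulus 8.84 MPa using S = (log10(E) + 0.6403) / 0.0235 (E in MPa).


log10(E) = 0.0235*S - 0.6403  =>  S = (log10(E) + 0.6403) / 0.0235
log10(8.84) = 0.946452
S = (0.946452 + 0.6403) / 0.0235 = 1.586752 / 0.0235
S = 67.5

Shore A = 67.5


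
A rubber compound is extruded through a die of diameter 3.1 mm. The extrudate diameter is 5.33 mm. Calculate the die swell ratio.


Die swell ratio = D_extrudate / D_die
= 5.33 / 3.1
= 1.719

Die swell = 1.719


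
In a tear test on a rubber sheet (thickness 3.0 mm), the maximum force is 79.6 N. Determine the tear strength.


Tear strength = force / thickness
= 79.6 / 3.0
= 26.53 N/mm

26.53 N/mm


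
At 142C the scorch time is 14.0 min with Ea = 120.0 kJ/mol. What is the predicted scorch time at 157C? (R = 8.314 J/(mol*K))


Convert temperatures: T1 = 142 + 273.15 = 415.15 K, T2 = 157 + 273.15 = 430.15 K
ts2_new = 14.0 * exp(120000 / 8.314 * (1/430.15 - 1/415.15))
1/T2 - 1/T1 = -8.3997e-05
ts2_new = 4.16 min

4.16 min


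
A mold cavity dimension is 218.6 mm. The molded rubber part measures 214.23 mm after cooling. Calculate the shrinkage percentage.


Shrinkage = (mold - part) / mold * 100
= (218.6 - 214.23) / 218.6 * 100
= 4.37 / 218.6 * 100
= 2.0%

2.0%


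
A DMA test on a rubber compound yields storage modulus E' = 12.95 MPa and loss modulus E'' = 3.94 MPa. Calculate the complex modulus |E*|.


|E*| = sqrt(E'^2 + E''^2)
= sqrt(12.95^2 + 3.94^2)
= sqrt(167.7025 + 15.5236)
= 13.536 MPa

13.536 MPa


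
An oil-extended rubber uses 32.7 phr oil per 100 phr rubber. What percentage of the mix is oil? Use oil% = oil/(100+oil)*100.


Oil % = oil / (100 + oil) * 100
= 32.7 / (100 + 32.7) * 100
= 32.7 / 132.7 * 100
= 24.64%

24.64%


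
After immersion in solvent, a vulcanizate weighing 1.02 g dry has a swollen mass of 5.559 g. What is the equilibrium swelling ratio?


Q = W_swollen / W_dry
Q = 5.559 / 1.02
Q = 5.45

Q = 5.45


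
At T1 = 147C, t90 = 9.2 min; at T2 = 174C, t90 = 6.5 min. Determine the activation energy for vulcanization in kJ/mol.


T1 = 420.15 K, T2 = 447.15 K
1/T1 - 1/T2 = 1.4372e-04
ln(t1/t2) = ln(9.2/6.5) = 0.3474
Ea = 8.314 * 0.3474 / 1.4372e-04 = 20097.1886 J/mol
Ea = 20.1 kJ/mol

20.1 kJ/mol


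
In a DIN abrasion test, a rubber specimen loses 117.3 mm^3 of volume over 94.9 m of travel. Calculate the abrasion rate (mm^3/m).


Rate = volume_loss / distance
= 117.3 / 94.9
= 1.236 mm^3/m

1.236 mm^3/m


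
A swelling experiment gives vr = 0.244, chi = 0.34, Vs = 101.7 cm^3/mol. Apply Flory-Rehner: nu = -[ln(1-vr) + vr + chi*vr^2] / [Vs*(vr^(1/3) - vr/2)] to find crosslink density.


ln(1 - vr) = ln(1 - 0.244) = -0.2797
Numerator = -((-0.2797) + 0.244 + 0.34 * 0.244^2) = 0.0155
Denominator = 101.7 * (0.244^(1/3) - 0.244/2) = 51.1429
nu = 0.0155 / 51.1429 = 3.0252e-04 mol/cm^3

3.0252e-04 mol/cm^3


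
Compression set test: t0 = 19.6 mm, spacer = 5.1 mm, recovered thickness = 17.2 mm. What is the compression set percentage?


CS = (t0 - recovered) / (t0 - ts) * 100
= (19.6 - 17.2) / (19.6 - 5.1) * 100
= 2.4 / 14.5 * 100
= 16.6%

16.6%


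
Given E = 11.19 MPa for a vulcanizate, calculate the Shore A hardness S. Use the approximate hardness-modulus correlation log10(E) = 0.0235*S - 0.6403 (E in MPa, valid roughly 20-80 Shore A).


log10(E) = 0.0235*S - 0.6403  =>  S = (log10(E) + 0.6403) / 0.0235
log10(11.19) = 1.048830
S = (1.048830 + 0.6403) / 0.0235 = 1.689130 / 0.0235
S = 71.9

Shore A = 71.9


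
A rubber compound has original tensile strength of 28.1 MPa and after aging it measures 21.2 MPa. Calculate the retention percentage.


Retention = aged / original * 100
= 21.2 / 28.1 * 100
= 75.4%

75.4%


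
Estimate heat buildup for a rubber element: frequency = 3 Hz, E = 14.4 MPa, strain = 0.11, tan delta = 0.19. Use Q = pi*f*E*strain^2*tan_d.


Q = pi * f * E * strain^2 * tan_d
= pi * 3 * 14.4 * 0.11^2 * 0.19
= pi * 3 * 14.4 * 0.0121 * 0.19
= 0.3120

Q = 0.3120


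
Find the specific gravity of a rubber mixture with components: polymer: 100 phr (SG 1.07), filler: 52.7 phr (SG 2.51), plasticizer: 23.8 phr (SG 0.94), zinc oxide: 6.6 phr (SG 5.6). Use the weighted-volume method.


Sum of weights = 183.1
Volume contributions:
  polymer: 100/1.07 = 93.4579
  filler: 52.7/2.51 = 20.9960
  plasticizer: 23.8/0.94 = 25.3191
  zinc oxide: 6.6/5.6 = 1.1786
Sum of volumes = 140.9517
SG = 183.1 / 140.9517 = 1.299

SG = 1.299


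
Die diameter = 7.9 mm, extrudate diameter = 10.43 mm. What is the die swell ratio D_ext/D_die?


Die swell ratio = D_extrudate / D_die
= 10.43 / 7.9
= 1.32

Die swell = 1.32


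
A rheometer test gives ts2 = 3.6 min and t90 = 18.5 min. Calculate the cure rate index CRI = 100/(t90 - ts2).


CRI = 100 / (t90 - ts2)
= 100 / (18.5 - 3.6)
= 100 / 14.9
= 6.71 min^-1

6.71 min^-1


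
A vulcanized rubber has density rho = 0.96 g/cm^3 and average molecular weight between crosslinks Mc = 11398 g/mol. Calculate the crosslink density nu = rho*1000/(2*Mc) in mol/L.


nu = rho * 1000 / (2 * Mc)
nu = 0.96 * 1000 / (2 * 11398)
nu = 960.0 / 22796
nu = 0.0421 mol/L

0.0421 mol/L


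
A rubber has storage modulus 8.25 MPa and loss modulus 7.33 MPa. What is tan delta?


tan delta = E'' / E'
= 7.33 / 8.25
= 0.8885

tan delta = 0.8885


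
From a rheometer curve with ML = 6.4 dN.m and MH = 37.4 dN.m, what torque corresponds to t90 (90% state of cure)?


M90 = ML + 0.9 * (MH - ML)
M90 = 6.4 + 0.9 * (37.4 - 6.4)
M90 = 6.4 + 0.9 * 31.0
M90 = 34.3 dN.m

34.3 dN.m


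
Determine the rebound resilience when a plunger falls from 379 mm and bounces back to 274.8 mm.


Resilience = h_rebound / h_drop * 100
= 274.8 / 379 * 100
= 72.5%

72.5%


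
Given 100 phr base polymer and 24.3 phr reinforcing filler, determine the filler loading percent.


Filler % = filler / (rubber + filler) * 100
= 24.3 / (100 + 24.3) * 100
= 24.3 / 124.3 * 100
= 19.55%

19.55%


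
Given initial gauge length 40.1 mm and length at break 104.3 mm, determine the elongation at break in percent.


Elongation = (Lf - L0) / L0 * 100
= (104.3 - 40.1) / 40.1 * 100
= 64.2 / 40.1 * 100
= 160.1%

160.1%


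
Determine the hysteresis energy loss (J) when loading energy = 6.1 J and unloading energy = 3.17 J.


Hysteresis loss = loading - unloading
= 6.1 - 3.17
= 2.93 J

2.93 J


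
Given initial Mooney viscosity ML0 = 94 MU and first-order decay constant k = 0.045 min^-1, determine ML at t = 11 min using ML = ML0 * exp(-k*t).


ML = ML0 * exp(-k * t)
ML = 94 * exp(-0.045 * 11)
ML = 94 * 0.6096
ML = 57.3 MU

57.3 MU


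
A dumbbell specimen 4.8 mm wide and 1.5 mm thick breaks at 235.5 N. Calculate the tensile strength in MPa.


Area = width * thickness = 4.8 * 1.5 = 7.2 mm^2
TS = force / area = 235.5 / 7.2 = 32.71 MPa

32.71 MPa


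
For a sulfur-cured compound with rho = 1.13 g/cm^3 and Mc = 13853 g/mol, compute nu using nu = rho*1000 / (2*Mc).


nu = rho * 1000 / (2 * Mc)
nu = 1.13 * 1000 / (2 * 13853)
nu = 1130.0 / 27706
nu = 0.0408 mol/L

0.0408 mol/L


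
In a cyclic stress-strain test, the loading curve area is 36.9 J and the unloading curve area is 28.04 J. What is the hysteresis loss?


Hysteresis loss = loading - unloading
= 36.9 - 28.04
= 8.86 J

8.86 J


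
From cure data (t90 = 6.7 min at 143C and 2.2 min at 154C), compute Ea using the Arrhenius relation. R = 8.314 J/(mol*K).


T1 = 416.15 K, T2 = 427.15 K
1/T1 - 1/T2 = 6.1882e-05
ln(t1/t2) = ln(6.7/2.2) = 1.1137
Ea = 8.314 * 1.1137 / 6.1882e-05 = 149622.3360 J/mol
Ea = 149.62 kJ/mol

149.62 kJ/mol


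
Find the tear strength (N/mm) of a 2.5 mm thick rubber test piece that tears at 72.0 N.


Tear strength = force / thickness
= 72.0 / 2.5
= 28.8 N/mm

28.8 N/mm


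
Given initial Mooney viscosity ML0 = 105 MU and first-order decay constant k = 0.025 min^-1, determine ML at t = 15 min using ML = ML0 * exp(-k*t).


ML = ML0 * exp(-k * t)
ML = 105 * exp(-0.025 * 15)
ML = 105 * 0.6873
ML = 72.17 MU

72.17 MU


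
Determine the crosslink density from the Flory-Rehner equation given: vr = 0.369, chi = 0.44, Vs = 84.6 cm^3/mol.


ln(1 - vr) = ln(1 - 0.369) = -0.4604
Numerator = -((-0.4604) + 0.369 + 0.44 * 0.369^2) = 0.0315
Denominator = 84.6 * (0.369^(1/3) - 0.369/2) = 45.0713
nu = 0.0315 / 45.0713 = 6.9975e-04 mol/cm^3

6.9975e-04 mol/cm^3


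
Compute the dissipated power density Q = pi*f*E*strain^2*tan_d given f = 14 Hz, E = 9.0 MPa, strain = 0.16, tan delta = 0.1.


Q = pi * f * E * strain^2 * tan_d
= pi * 14 * 9.0 * 0.16^2 * 0.1
= pi * 14 * 9.0 * 0.0256 * 0.1
= 1.0134

Q = 1.0134


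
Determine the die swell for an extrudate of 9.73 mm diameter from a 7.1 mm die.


Die swell ratio = D_extrudate / D_die
= 9.73 / 7.1
= 1.37

Die swell = 1.37


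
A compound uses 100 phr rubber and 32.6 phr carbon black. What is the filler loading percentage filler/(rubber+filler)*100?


Filler % = filler / (rubber + filler) * 100
= 32.6 / (100 + 32.6) * 100
= 32.6 / 132.6 * 100
= 24.59%

24.59%


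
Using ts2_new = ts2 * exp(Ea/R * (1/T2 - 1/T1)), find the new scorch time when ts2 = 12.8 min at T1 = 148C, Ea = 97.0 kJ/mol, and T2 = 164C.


Convert temperatures: T1 = 148 + 273.15 = 421.15 K, T2 = 164 + 273.15 = 437.15 K
ts2_new = 12.8 * exp(97000 / 8.314 * (1/437.15 - 1/421.15))
1/T2 - 1/T1 = -8.6907e-05
ts2_new = 4.64 min

4.64 min


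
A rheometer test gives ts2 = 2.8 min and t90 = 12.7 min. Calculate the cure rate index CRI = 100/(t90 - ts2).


CRI = 100 / (t90 - ts2)
= 100 / (12.7 - 2.8)
= 100 / 9.9
= 10.1 min^-1

10.1 min^-1


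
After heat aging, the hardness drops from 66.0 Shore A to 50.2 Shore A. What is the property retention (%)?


Retention = aged / original * 100
= 50.2 / 66.0 * 100
= 76.1%

76.1%


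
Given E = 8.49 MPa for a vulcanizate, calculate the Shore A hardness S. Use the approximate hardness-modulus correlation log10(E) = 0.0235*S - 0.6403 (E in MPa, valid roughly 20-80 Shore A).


log10(E) = 0.0235*S - 0.6403  =>  S = (log10(E) + 0.6403) / 0.0235
log10(8.49) = 0.928908
S = (0.928908 + 0.6403) / 0.0235 = 1.569208 / 0.0235
S = 66.8

Shore A = 66.8


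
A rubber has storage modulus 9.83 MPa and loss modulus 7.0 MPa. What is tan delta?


tan delta = E'' / E'
= 7.0 / 9.83
= 0.7121

tan delta = 0.7121


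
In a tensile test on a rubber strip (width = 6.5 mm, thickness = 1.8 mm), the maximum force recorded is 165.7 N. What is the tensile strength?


Area = width * thickness = 6.5 * 1.8 = 11.7 mm^2
TS = force / area = 165.7 / 11.7 = 14.16 MPa

14.16 MPa


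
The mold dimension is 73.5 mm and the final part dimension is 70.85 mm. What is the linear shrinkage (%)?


Shrinkage = (mold - part) / mold * 100
= (73.5 - 70.85) / 73.5 * 100
= 2.65 / 73.5 * 100
= 3.61%

3.61%


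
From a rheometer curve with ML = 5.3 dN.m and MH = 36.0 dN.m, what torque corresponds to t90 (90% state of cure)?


M90 = ML + 0.9 * (MH - ML)
M90 = 5.3 + 0.9 * (36.0 - 5.3)
M90 = 5.3 + 0.9 * 30.7
M90 = 32.93 dN.m

32.93 dN.m


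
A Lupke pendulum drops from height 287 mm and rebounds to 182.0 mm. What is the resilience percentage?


Resilience = h_rebound / h_drop * 100
= 182.0 / 287 * 100
= 63.4%

63.4%


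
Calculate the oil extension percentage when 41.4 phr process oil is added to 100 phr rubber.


Oil % = oil / (100 + oil) * 100
= 41.4 / (100 + 41.4) * 100
= 41.4 / 141.4 * 100
= 29.28%

29.28%


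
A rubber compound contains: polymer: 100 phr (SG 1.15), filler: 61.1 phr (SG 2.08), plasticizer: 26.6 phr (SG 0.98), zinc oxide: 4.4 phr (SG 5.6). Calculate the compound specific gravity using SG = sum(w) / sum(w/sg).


Sum of weights = 192.1
Volume contributions:
  polymer: 100/1.15 = 86.9565
  filler: 61.1/2.08 = 29.3750
  plasticizer: 26.6/0.98 = 27.1429
  zinc oxide: 4.4/5.6 = 0.7857
Sum of volumes = 144.2601
SG = 192.1 / 144.2601 = 1.332

SG = 1.332


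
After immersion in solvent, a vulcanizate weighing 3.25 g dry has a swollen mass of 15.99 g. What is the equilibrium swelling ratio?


Q = W_swollen / W_dry
Q = 15.99 / 3.25
Q = 4.92

Q = 4.92


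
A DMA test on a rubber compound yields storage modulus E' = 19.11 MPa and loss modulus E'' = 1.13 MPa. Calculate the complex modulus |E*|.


|E*| = sqrt(E'^2 + E''^2)
= sqrt(19.11^2 + 1.13^2)
= sqrt(365.1921 + 1.2769)
= 19.143 MPa

19.143 MPa


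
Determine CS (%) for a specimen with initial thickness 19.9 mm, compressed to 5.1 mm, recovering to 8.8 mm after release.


CS = (t0 - recovered) / (t0 - ts) * 100
= (19.9 - 8.8) / (19.9 - 5.1) * 100
= 11.1 / 14.8 * 100
= 75.0%

75.0%


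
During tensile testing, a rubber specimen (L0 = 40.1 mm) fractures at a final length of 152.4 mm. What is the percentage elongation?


Elongation = (Lf - L0) / L0 * 100
= (152.4 - 40.1) / 40.1 * 100
= 112.3 / 40.1 * 100
= 280.0%

280.0%


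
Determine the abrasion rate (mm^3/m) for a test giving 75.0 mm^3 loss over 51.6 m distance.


Rate = volume_loss / distance
= 75.0 / 51.6
= 1.453 mm^3/m

1.453 mm^3/m


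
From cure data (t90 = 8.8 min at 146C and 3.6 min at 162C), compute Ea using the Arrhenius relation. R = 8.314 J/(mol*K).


T1 = 419.15 K, T2 = 435.15 K
1/T1 - 1/T2 = 8.7723e-05
ln(t1/t2) = ln(8.8/3.6) = 0.8938
Ea = 8.314 * 0.8938 / 8.7723e-05 = 84712.5065 J/mol
Ea = 84.71 kJ/mol

84.71 kJ/mol


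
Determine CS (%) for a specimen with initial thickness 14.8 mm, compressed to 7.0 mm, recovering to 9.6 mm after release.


CS = (t0 - recovered) / (t0 - ts) * 100
= (14.8 - 9.6) / (14.8 - 7.0) * 100
= 5.2 / 7.8 * 100
= 66.7%

66.7%


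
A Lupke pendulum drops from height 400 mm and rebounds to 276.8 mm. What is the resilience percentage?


Resilience = h_rebound / h_drop * 100
= 276.8 / 400 * 100
= 69.2%

69.2%


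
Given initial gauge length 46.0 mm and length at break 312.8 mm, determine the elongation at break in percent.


Elongation = (Lf - L0) / L0 * 100
= (312.8 - 46.0) / 46.0 * 100
= 266.8 / 46.0 * 100
= 580.0%

580.0%


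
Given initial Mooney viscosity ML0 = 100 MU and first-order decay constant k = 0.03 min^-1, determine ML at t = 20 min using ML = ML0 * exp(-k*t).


ML = ML0 * exp(-k * t)
ML = 100 * exp(-0.03 * 20)
ML = 100 * 0.5488
ML = 54.88 MU

54.88 MU


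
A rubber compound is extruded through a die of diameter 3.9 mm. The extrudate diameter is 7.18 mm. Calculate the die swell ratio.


Die swell ratio = D_extrudate / D_die
= 7.18 / 3.9
= 1.841

Die swell = 1.841


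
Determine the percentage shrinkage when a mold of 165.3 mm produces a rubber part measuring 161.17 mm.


Shrinkage = (mold - part) / mold * 100
= (165.3 - 161.17) / 165.3 * 100
= 4.13 / 165.3 * 100
= 2.5%

2.5%


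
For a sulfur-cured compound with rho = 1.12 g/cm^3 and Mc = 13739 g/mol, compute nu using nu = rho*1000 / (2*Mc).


nu = rho * 1000 / (2 * Mc)
nu = 1.12 * 1000 / (2 * 13739)
nu = 1120.0 / 27478
nu = 0.0408 mol/L

0.0408 mol/L


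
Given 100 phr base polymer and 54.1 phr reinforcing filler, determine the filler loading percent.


Filler % = filler / (rubber + filler) * 100
= 54.1 / (100 + 54.1) * 100
= 54.1 / 154.1 * 100
= 35.11%

35.11%


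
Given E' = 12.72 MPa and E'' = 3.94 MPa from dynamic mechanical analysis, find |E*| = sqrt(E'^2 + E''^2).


|E*| = sqrt(E'^2 + E''^2)
= sqrt(12.72^2 + 3.94^2)
= sqrt(161.7984 + 15.5236)
= 13.316 MPa

13.316 MPa


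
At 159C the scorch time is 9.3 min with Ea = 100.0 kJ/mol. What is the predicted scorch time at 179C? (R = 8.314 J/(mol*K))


Convert temperatures: T1 = 159 + 273.15 = 432.15 K, T2 = 179 + 273.15 = 452.15 K
ts2_new = 9.3 * exp(100000 / 8.314 * (1/452.15 - 1/432.15))
1/T2 - 1/T1 = -1.0236e-04
ts2_new = 2.72 min

2.72 min


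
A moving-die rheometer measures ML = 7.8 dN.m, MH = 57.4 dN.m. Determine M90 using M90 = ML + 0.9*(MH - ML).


M90 = ML + 0.9 * (MH - ML)
M90 = 7.8 + 0.9 * (57.4 - 7.8)
M90 = 7.8 + 0.9 * 49.6
M90 = 52.44 dN.m

52.44 dN.m


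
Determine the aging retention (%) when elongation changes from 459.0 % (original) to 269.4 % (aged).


Retention = aged / original * 100
= 269.4 / 459.0 * 100
= 58.7%

58.7%


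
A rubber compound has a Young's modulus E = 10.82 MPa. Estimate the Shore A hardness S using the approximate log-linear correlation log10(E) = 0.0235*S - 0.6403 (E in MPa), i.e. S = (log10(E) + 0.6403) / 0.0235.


log10(E) = 0.0235*S - 0.6403  =>  S = (log10(E) + 0.6403) / 0.0235
log10(10.82) = 1.034227
S = (1.034227 + 0.6403) / 0.0235 = 1.674527 / 0.0235
S = 71.3

Shore A = 71.3


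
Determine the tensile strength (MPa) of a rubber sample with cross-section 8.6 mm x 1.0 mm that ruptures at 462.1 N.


Area = width * thickness = 8.6 * 1.0 = 8.6 mm^2
TS = force / area = 462.1 / 8.6 = 53.73 MPa

53.73 MPa


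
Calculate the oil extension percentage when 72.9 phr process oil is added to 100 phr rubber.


Oil % = oil / (100 + oil) * 100
= 72.9 / (100 + 72.9) * 100
= 72.9 / 172.9 * 100
= 42.16%

42.16%


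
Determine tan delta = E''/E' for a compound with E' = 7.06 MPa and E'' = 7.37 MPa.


tan delta = E'' / E'
= 7.37 / 7.06
= 1.0439

tan delta = 1.0439


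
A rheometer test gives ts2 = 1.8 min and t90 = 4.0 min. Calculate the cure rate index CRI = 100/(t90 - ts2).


CRI = 100 / (t90 - ts2)
= 100 / (4.0 - 1.8)
= 100 / 2.2
= 45.45 min^-1

45.45 min^-1


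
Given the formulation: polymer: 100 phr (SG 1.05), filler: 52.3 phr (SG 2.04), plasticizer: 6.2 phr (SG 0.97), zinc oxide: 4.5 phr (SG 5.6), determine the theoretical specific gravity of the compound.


Sum of weights = 163.0
Volume contributions:
  polymer: 100/1.05 = 95.2381
  filler: 52.3/2.04 = 25.6373
  plasticizer: 6.2/0.97 = 6.3918
  zinc oxide: 4.5/5.6 = 0.8036
Sum of volumes = 128.0707
SG = 163.0 / 128.0707 = 1.273

SG = 1.273


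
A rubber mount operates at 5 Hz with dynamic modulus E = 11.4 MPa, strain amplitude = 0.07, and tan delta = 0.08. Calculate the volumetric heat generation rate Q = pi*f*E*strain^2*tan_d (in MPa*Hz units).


Q = pi * f * E * strain^2 * tan_d
= pi * 5 * 11.4 * 0.07^2 * 0.08
= pi * 5 * 11.4 * 0.0049 * 0.08
= 0.0702

Q = 0.0702


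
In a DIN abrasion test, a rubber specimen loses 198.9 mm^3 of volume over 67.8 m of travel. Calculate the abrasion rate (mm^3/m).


Rate = volume_loss / distance
= 198.9 / 67.8
= 2.934 mm^3/m

2.934 mm^3/m


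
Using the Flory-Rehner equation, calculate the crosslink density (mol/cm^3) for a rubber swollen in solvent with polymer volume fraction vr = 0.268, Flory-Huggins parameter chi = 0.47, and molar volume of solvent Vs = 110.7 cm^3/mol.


ln(1 - vr) = ln(1 - 0.268) = -0.3120
Numerator = -((-0.3120) + 0.268 + 0.47 * 0.268^2) = 0.0102
Denominator = 110.7 * (0.268^(1/3) - 0.268/2) = 56.5379
nu = 0.0102 / 56.5379 = 1.8072e-04 mol/cm^3

1.8072e-04 mol/cm^3


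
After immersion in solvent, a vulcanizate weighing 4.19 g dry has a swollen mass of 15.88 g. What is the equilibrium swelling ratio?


Q = W_swollen / W_dry
Q = 15.88 / 4.19
Q = 3.79

Q = 3.79


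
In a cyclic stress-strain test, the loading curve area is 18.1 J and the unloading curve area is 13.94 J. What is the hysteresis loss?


Hysteresis loss = loading - unloading
= 18.1 - 13.94
= 4.16 J

4.16 J


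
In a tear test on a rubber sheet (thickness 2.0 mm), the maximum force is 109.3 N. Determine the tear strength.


Tear strength = force / thickness
= 109.3 / 2.0
= 54.65 N/mm

54.65 N/mm


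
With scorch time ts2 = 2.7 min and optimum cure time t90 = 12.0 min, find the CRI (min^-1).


CRI = 100 / (t90 - ts2)
= 100 / (12.0 - 2.7)
= 100 / 9.3
= 10.75 min^-1

10.75 min^-1


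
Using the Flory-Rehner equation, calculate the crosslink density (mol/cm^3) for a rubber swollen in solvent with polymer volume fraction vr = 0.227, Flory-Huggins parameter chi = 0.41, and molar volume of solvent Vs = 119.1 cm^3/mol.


ln(1 - vr) = ln(1 - 0.227) = -0.2575
Numerator = -((-0.2575) + 0.227 + 0.41 * 0.227^2) = 0.0093
Denominator = 119.1 * (0.227^(1/3) - 0.227/2) = 59.1352
nu = 0.0093 / 59.1352 = 1.5810e-04 mol/cm^3

1.5810e-04 mol/cm^3


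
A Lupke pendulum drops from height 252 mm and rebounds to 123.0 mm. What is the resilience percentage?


Resilience = h_rebound / h_drop * 100
= 123.0 / 252 * 100
= 48.8%

48.8%


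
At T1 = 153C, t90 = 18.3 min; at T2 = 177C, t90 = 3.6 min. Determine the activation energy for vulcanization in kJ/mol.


T1 = 426.15 K, T2 = 450.15 K
1/T1 - 1/T2 = 1.2511e-04
ln(t1/t2) = ln(18.3/3.6) = 1.6260
Ea = 8.314 * 1.6260 / 1.2511e-04 = 108051.3780 J/mol
Ea = 108.05 kJ/mol

108.05 kJ/mol


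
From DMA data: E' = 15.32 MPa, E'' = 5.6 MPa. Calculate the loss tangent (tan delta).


tan delta = E'' / E'
= 5.6 / 15.32
= 0.3655

tan delta = 0.3655


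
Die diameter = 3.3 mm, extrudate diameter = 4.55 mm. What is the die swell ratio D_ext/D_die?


Die swell ratio = D_extrudate / D_die
= 4.55 / 3.3
= 1.379

Die swell = 1.379


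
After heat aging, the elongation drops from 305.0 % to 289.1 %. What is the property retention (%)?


Retention = aged / original * 100
= 289.1 / 305.0 * 100
= 94.8%

94.8%


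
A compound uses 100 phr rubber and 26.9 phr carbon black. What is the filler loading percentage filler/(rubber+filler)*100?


Filler % = filler / (rubber + filler) * 100
= 26.9 / (100 + 26.9) * 100
= 26.9 / 126.9 * 100
= 21.2%

21.2%


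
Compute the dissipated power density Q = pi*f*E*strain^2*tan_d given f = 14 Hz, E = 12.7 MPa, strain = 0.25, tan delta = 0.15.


Q = pi * f * E * strain^2 * tan_d
= pi * 14 * 12.7 * 0.25^2 * 0.15
= pi * 14 * 12.7 * 0.0625 * 0.15
= 5.2366

Q = 5.2366


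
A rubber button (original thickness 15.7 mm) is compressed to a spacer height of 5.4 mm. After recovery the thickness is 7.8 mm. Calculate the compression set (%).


CS = (t0 - recovered) / (t0 - ts) * 100
= (15.7 - 7.8) / (15.7 - 5.4) * 100
= 7.9 / 10.3 * 100
= 76.7%

76.7%


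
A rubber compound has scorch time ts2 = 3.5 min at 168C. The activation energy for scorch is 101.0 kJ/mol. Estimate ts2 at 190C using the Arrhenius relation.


Convert temperatures: T1 = 168 + 273.15 = 441.15 K, T2 = 190 + 273.15 = 463.15 K
ts2_new = 3.5 * exp(101000 / 8.314 * (1/463.15 - 1/441.15))
1/T2 - 1/T1 = -1.0767e-04
ts2_new = 0.95 min

0.95 min


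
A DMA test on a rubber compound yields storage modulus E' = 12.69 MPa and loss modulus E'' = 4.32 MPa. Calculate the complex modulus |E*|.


|E*| = sqrt(E'^2 + E''^2)
= sqrt(12.69^2 + 4.32^2)
= sqrt(161.0361 + 18.6624)
= 13.405 MPa

13.405 MPa


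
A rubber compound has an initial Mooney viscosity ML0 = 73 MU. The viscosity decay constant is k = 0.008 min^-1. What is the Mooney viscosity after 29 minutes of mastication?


ML = ML0 * exp(-k * t)
ML = 73 * exp(-0.008 * 29)
ML = 73 * 0.7929
ML = 57.89 MU

57.89 MU


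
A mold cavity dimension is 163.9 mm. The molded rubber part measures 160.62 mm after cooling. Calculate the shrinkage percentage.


Shrinkage = (mold - part) / mold * 100
= (163.9 - 160.62) / 163.9 * 100
= 3.28 / 163.9 * 100
= 2.0%

2.0%


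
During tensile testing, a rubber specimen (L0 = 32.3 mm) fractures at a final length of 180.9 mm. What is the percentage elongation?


Elongation = (Lf - L0) / L0 * 100
= (180.9 - 32.3) / 32.3 * 100
= 148.6 / 32.3 * 100
= 460.1%

460.1%


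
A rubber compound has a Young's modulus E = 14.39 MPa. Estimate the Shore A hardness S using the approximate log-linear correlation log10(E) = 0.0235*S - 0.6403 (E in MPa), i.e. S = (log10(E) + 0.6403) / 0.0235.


log10(E) = 0.0235*S - 0.6403  =>  S = (log10(E) + 0.6403) / 0.0235
log10(14.39) = 1.158061
S = (1.158061 + 0.6403) / 0.0235 = 1.798361 / 0.0235
S = 76.5

Shore A = 76.5


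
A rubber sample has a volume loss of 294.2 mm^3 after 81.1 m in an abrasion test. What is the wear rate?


Rate = volume_loss / distance
= 294.2 / 81.1
= 3.628 mm^3/m

3.628 mm^3/m


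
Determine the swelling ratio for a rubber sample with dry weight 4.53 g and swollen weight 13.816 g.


Q = W_swollen / W_dry
Q = 13.816 / 4.53
Q = 3.05

Q = 3.05


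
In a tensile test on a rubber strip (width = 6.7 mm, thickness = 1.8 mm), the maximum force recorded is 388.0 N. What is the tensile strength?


Area = width * thickness = 6.7 * 1.8 = 12.06 mm^2
TS = force / area = 388.0 / 12.06 = 32.17 MPa

32.17 MPa


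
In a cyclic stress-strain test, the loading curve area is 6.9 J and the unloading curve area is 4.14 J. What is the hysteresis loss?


Hysteresis loss = loading - unloading
= 6.9 - 4.14
= 2.76 J

2.76 J


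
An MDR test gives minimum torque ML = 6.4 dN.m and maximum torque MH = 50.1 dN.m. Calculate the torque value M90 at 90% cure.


M90 = ML + 0.9 * (MH - ML)
M90 = 6.4 + 0.9 * (50.1 - 6.4)
M90 = 6.4 + 0.9 * 43.7
M90 = 45.73 dN.m

45.73 dN.m


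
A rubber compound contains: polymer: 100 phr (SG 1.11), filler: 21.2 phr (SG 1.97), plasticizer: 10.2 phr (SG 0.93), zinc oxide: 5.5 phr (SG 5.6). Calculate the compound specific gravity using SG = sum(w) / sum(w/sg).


Sum of weights = 136.9
Volume contributions:
  polymer: 100/1.11 = 90.0901
  filler: 21.2/1.97 = 10.7614
  plasticizer: 10.2/0.93 = 10.9677
  zinc oxide: 5.5/5.6 = 0.9821
Sum of volumes = 112.8014
SG = 136.9 / 112.8014 = 1.214

SG = 1.214


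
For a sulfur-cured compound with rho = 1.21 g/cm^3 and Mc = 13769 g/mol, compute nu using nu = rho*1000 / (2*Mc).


nu = rho * 1000 / (2 * Mc)
nu = 1.21 * 1000 / (2 * 13769)
nu = 1210.0 / 27538
nu = 0.0439 mol/L

0.0439 mol/L


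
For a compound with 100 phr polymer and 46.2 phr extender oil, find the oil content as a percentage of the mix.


Oil % = oil / (100 + oil) * 100
= 46.2 / (100 + 46.2) * 100
= 46.2 / 146.2 * 100
= 31.6%

31.6%


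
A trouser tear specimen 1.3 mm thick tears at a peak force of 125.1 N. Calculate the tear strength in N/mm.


Tear strength = force / thickness
= 125.1 / 1.3
= 96.23 N/mm

96.23 N/mm


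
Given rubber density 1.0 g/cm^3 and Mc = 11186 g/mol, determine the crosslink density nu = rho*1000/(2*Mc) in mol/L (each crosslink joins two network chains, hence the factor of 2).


nu = rho * 1000 / (2 * Mc)
nu = 1.0 * 1000 / (2 * 11186)
nu = 1000.0 / 22372
nu = 0.0447 mol/L

0.0447 mol/L


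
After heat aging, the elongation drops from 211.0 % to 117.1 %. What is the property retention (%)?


Retention = aged / original * 100
= 117.1 / 211.0 * 100
= 55.5%

55.5%


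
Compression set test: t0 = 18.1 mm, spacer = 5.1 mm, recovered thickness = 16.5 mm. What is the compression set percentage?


CS = (t0 - recovered) / (t0 - ts) * 100
= (18.1 - 16.5) / (18.1 - 5.1) * 100
= 1.6 / 13.0 * 100
= 12.3%

12.3%


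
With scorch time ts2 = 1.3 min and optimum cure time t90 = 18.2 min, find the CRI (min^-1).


CRI = 100 / (t90 - ts2)
= 100 / (18.2 - 1.3)
= 100 / 16.9
= 5.92 min^-1

5.92 min^-1


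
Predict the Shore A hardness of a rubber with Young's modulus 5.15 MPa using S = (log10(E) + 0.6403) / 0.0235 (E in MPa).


log10(E) = 0.0235*S - 0.6403  =>  S = (log10(E) + 0.6403) / 0.0235
log10(5.15) = 0.711807
S = (0.711807 + 0.6403) / 0.0235 = 1.352107 / 0.0235
S = 57.5

Shore A = 57.5


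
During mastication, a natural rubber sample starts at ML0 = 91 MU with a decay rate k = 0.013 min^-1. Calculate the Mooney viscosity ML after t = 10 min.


ML = ML0 * exp(-k * t)
ML = 91 * exp(-0.013 * 10)
ML = 91 * 0.8781
ML = 79.91 MU

79.91 MU


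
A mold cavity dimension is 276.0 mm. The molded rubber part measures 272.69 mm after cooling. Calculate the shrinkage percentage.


Shrinkage = (mold - part) / mold * 100
= (276.0 - 272.69) / 276.0 * 100
= 3.31 / 276.0 * 100
= 1.2%

1.2%


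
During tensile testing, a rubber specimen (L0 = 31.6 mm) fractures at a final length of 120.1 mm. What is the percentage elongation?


Elongation = (Lf - L0) / L0 * 100
= (120.1 - 31.6) / 31.6 * 100
= 88.5 / 31.6 * 100
= 280.1%

280.1%


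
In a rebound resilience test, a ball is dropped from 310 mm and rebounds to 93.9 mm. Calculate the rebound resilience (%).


Resilience = h_rebound / h_drop * 100
= 93.9 / 310 * 100
= 30.3%

30.3%
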